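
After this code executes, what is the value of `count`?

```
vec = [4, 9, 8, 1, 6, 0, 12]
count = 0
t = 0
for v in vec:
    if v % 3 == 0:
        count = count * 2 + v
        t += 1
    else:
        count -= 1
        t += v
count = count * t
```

1292

v=4: not %3==0, count = 0-1 = -1; t=4
v=9: %3==0, count = (-1)*2+9 = 7; t=5
v=8: not %3==0, count = 7-1 = 6; t=13
v=1: not %3==0, count = 6-1 = 5; t=14
v=6: %3==0, count = 5*2+6 = 16; t=15
v=0: %3==0, count = 16*2+0 = 32; t=16
v=12: %3==0, count = 32*2+12 = 76; t=17
count*t = 76*17 = 1292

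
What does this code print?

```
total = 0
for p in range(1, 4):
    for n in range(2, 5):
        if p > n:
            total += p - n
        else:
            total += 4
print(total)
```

p=1,n=2: not 1>2, total = 0+4 = 4
p=1,n=3: not 1>3, total = 4+4 = 8
p=1,n=4: not 1>4, total = 8+4 = 12
p=2,n=2: not 2>2, total = 12+4 = 16
p=2,n=3: not 2>3, total = 16+4 = 20
p=2,n=4: not 2>4, total = 20+4 = 24
p=3,n=2: 3>2, total = 24+1 = 25
p=3,n=3: not 3>3, total = 25+4 = 29
p=3,n=4: not 3>4, total = 29+4 = 33

33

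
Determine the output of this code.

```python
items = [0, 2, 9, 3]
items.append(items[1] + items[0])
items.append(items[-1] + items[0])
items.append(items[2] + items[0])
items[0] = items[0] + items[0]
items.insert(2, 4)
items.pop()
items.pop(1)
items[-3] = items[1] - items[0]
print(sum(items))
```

append items[1]+items[0] = 2+0 = 2 → [0, 2, 9, 3, 2]
append items[-1]+items[0] = 2+0 = 2 → [0, 2, 9, 3, 2, 2]
append items[2]+items[0] = 9+0 = 9 → [0, 2, 9, 3, 2, 2, 9]
items[0] = items[0]+items[0] = 0+0 = 0 → [0, 2, 9, 3, 2, 2, 9]
insert 4 at 2 → [0, 2, 4, 9, 3, 2, 2, 9]
pop() removes 9 → [0, 2, 4, 9, 3, 2, 2]
pop(1) removes 2 → [0, 4, 9, 3, 2, 2]
items[-3] = items[1]-items[0] = 4-0 = 4 → [0, 4, 9, 4, 2, 2]
sum = 21

21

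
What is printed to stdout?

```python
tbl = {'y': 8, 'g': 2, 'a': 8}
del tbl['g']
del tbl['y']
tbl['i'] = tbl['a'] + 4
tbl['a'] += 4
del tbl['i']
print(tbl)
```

del 'g' → {'y': 8, 'a': 8}
del 'y' → {'a': 8}
tbl['i'] = tbl['a']+4 = 12 → {'a': 8, 'i': 12}
tbl['a'] = 8+4 = 12 → {'a': 12, 'i': 12}
del 'i' → {'a': 12}

{'a': 12}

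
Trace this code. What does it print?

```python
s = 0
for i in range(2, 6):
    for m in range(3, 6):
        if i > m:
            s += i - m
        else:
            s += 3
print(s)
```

31

i=2,m=3: not 2>3, s = 0+3 = 3
i=2,m=4: not 2>4, s = 3+3 = 6
i=2,m=5: not 2>5, s = 6+3 = 9
i=3,m=3: not 3>3, s = 9+3 = 12
i=3,m=4: not 3>4, s = 12+3 = 15
i=3,m=5: not 3>5, s = 15+3 = 18
i=4,m=3: 4>3, s = 18+1 = 19
i=4,m=4: not 4>4, s = 19+3 = 22
i=4,m=5: not 4>5, s = 22+3 = 25
i=5,m=3: 5>3, s = 25+2 = 27
i=5,m=4: 5>4, s = 27+1 = 28
i=5,m=5: not 5>5, s = 28+3 = 31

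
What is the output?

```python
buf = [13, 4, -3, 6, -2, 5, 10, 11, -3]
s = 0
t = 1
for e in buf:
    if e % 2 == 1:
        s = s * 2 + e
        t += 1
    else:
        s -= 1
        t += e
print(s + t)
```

211

e=13: odd, s = 0*2+13 = 13; t=2
e=4: not odd, s = 13-1 = 12; t=6
e=-3: odd, s = 12*2+(-3) = 21; t=7
e=6: not odd, s = 21-1 = 20; t=13
e=-2: not odd, s = 20-1 = 19; t=11
e=5: odd, s = 19*2+5 = 43; t=12
e=10: not odd, s = 43-1 = 42; t=22
e=11: odd, s = 42*2+11 = 95; t=23
e=-3: odd, s = 95*2+(-3) = 187; t=24
s+t = 187+24 = 211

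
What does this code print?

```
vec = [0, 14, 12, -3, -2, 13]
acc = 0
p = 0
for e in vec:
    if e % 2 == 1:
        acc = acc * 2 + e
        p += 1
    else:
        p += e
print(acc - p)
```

e=0: not odd; p=0
e=14: not odd; p=14
e=12: not odd; p=26
e=-3: odd, acc = 0*2+(-3) = -3; p=27
e=-2: not odd; p=25
e=13: odd, acc = (-3)*2+13 = 7; p=26
acc-p = 7-26 = -19

-19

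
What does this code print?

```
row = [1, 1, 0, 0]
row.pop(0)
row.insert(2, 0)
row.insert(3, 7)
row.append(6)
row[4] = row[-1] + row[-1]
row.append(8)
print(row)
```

pop(0) removes 1 → [1, 0, 0]
insert 0 at 2 → [1, 0, 0, 0]
insert 7 at 3 → [1, 0, 0, 7, 0]
append 6 → [1, 0, 0, 7, 0, 6]
row[4] = row[-1]+row[-1] = 6+6 = 12 → [1, 0, 0, 7, 12, 6]
append 8 → [1, 0, 0, 7, 12, 6, 8]

[1, 0, 0, 7, 12, 6, 8]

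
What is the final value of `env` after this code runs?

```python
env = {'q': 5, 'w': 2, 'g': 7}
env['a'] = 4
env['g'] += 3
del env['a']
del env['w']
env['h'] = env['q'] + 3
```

env['a'] = 4 → {'q': 5, 'w': 2, 'g': 7, 'a': 4}
env['g'] = 7+3 = 10 → {'q': 5, 'w': 2, 'g': 10, 'a': 4}
del 'a' → {'q': 5, 'w': 2, 'g': 10}
del 'w' → {'q': 5, 'g': 10}
env['h'] = env['q']+3 = 8 → {'q': 5, 'g': 10, 'h': 8}

{'q': 5, 'g': 10, 'h': 8}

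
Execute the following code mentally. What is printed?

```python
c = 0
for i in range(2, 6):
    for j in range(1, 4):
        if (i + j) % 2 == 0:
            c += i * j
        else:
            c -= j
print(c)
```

32

i=2,j=1: odd sum, c = 0-1 = -1
i=2,j=2: even sum, c = (-1)+4 = 3
i=2,j=3: odd sum, c = 3-3 = 0
i=3,j=1: even sum, c = 0+3 = 3
i=3,j=2: odd sum, c = 3-2 = 1
i=3,j=3: even sum, c = 1+9 = 10
i=4,j=1: odd sum, c = 10-1 = 9
i=4,j=2: even sum, c = 9+8 = 17
i=4,j=3: odd sum, c = 17-3 = 14
i=5,j=1: even sum, c = 14+5 = 19
i=5,j=2: odd sum, c = 19-2 = 17
i=5,j=3: even sum, c = 17+15 = 32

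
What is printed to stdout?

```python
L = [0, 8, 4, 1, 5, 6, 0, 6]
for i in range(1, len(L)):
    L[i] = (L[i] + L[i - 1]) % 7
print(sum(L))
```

24

i=1: L[1] = (8+0)%7 = 1 → [0, 1, 4, 1, 5, 6, 0, 6]
i=2: L[2] = (4+1)%7 = 5 → [0, 1, 5, 1, 5, 6, 0, 6]
i=3: L[3] = (1+5)%7 = 6 → [0, 1, 5, 6, 5, 6, 0, 6]
i=4: L[4] = (5+6)%7 = 4 → [0, 1, 5, 6, 4, 6, 0, 6]
i=5: L[5] = (6+4)%7 = 3 → [0, 1, 5, 6, 4, 3, 0, 6]
i=6: L[6] = (0+3)%7 = 3 → [0, 1, 5, 6, 4, 3, 3, 6]
i=7: L[7] = (6+3)%7 = 2 → [0, 1, 5, 6, 4, 3, 3, 2]
sum = 24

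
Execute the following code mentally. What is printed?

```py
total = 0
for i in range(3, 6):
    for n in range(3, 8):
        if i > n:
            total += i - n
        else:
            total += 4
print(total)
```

i=3,n=3: not 3>3, total = 0+4 = 4
i=3,n=4: not 3>4, total = 4+4 = 8
i=3,n=5: not 3>5, total = 8+4 = 12
i=3,n=6: not 3>6, total = 12+4 = 16
i=3,n=7: not 3>7, total = 16+4 = 20
i=4,n=3: 4>3, total = 20+1 = 21
i=4,n=4: not 4>4, total = 21+4 = 25
i=4,n=5: not 4>5, total = 25+4 = 29
i=4,n=6: not 4>6, total = 29+4 = 33
i=4,n=7: not 4>7, total = 33+4 = 37
i=5,n=3: 5>3, total = 37+2 = 39
i=5,n=4: 5>4, total = 39+1 = 40
i=5,n=5: not 5>5, total = 40+4 = 44
i=5,n=6: not 5>6, total = 44+4 = 48
i=5,n=7: not 5>7, total = 48+4 = 52

52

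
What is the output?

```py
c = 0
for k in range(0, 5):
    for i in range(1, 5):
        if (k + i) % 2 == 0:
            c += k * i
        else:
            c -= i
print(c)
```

k=0,i=1: odd sum, c = 0-1 = -1
k=0,i=2: even sum, c = (-1)+0 = -1
k=0,i=3: odd sum, c = (-1)-3 = -4
k=0,i=4: even sum, c = (-4)+0 = -4
k=1,i=1: even sum, c = (-4)+1 = -3
k=1,i=2: odd sum, c = (-3)-2 = -5
k=1,i=3: even sum, c = (-5)+3 = -2
k=1,i=4: odd sum, c = (-2)-4 = -6
k=2,i=1: odd sum, c = (-6)-1 = -7
k=2,i=2: even sum, c = (-7)+4 = -3
k=2,i=3: odd sum, c = (-3)-3 = -6
k=2,i=4: even sum, c = (-6)+8 = 2
k=3,i=1: even sum, c = 2+3 = 5
k=3,i=2: odd sum, c = 5-2 = 3
k=3,i=3: even sum, c = 3+9 = 12
k=3,i=4: odd sum, c = 12-4 = 8
k=4,i=1: odd sum, c = 8-1 = 7
k=4,i=2: even sum, c = 7+8 = 15
k=4,i=3: odd sum, c = 15-3 = 12
k=4,i=4: even sum, c = 12+16 = 28

28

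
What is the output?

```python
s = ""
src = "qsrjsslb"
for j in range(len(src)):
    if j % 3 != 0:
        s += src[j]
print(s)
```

srssb

j=0: skip
j=1: add 's' → 's'
j=2: add 'r' → 'sr'
j=3: skip
j=4: add 's' → 'srs'
j=5: add 's' → 'srss'
j=6: skip
j=7: add 'b' → 'srssb'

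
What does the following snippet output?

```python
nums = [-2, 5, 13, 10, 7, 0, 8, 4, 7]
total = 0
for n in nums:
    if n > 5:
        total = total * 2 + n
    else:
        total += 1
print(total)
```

409

n=-2: not >5, total = 0+1 = 1
n=5: not >5, total = 1+1 = 2
n=13: >5, total = 2*2+13 = 17
n=10: >5, total = 17*2+10 = 44
n=7: >5, total = 44*2+7 = 95
n=0: not >5, total = 95+1 = 96
n=8: >5, total = 96*2+8 = 200
n=4: not >5, total = 200+1 = 201
n=7: >5, total = 201*2+7 = 409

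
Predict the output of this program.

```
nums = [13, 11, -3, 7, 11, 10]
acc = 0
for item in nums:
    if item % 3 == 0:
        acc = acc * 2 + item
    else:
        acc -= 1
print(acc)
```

item=13: not %3==0, acc = 0-1 = -1
item=11: not %3==0, acc = (-1)-1 = -2
item=-3: %3==0, acc = (-2)*2+(-3) = -7
item=7: not %3==0, acc = (-7)-1 = -8
item=11: not %3==0, acc = (-8)-1 = -9
item=10: not %3==0, acc = (-9)-1 = -10

-10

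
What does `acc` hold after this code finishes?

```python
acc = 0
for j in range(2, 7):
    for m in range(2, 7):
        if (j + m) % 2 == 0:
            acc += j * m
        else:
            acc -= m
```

j=2,m=2: even sum, acc = 0+4 = 4
j=2,m=3: odd sum, acc = 4-3 = 1
j=2,m=4: even sum, acc = 1+8 = 9
j=2,m=5: odd sum, acc = 9-5 = 4
j=2,m=6: even sum, acc = 4+12 = 16
j=3,m=2: odd sum, acc = 16-2 = 14
j=3,m=3: even sum, acc = 14+9 = 23
j=3,m=4: odd sum, acc = 23-4 = 19
j=3,m=5: even sum, acc = 19+15 = 34
j=3,m=6: odd sum, acc = 34-6 = 28
j=4,m=2: even sum, acc = 28+8 = 36
j=4,m=3: odd sum, acc = 36-3 = 33
j=4,m=4: even sum, acc = 33+16 = 49
j=4,m=5: odd sum, acc = 49-5 = 44
j=4,m=6: even sum, acc = 44+24 = 68
j=5,m=2: odd sum, acc = 68-2 = 66
j=5,m=3: even sum, acc = 66+15 = 81
j=5,m=4: odd sum, acc = 81-4 = 77
j=5,m=5: even sum, acc = 77+25 = 102
j=5,m=6: odd sum, acc = 102-6 = 96
j=6,m=2: even sum, acc = 96+12 = 108
j=6,m=3: odd sum, acc = 108-3 = 105
j=6,m=4: even sum, acc = 105+24 = 129
j=6,m=5: odd sum, acc = 129-5 = 124
j=6,m=6: even sum, acc = 124+36 = 160

160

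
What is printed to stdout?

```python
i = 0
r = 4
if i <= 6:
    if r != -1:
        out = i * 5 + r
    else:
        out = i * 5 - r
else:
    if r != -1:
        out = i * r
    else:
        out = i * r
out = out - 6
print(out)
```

-2

i=0, r=4
i <= 6 is True; r != -1 is True
→ out = i * 5 + r = 4
out = 4-6 = -2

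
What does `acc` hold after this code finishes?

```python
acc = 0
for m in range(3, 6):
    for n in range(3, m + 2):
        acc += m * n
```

m=3,n=3: acc = 0+9 = 9
m=3,n=4: acc = 9+12 = 21
m=4,n=3: acc = 21+12 = 33
m=4,n=4: acc = 33+16 = 49
m=4,n=5: acc = 49+20 = 69
m=5,n=3: acc = 69+15 = 84
m=5,n=4: acc = 84+20 = 104
m=5,n=5: acc = 104+25 = 129
m=5,n=6: acc = 129+30 = 159

159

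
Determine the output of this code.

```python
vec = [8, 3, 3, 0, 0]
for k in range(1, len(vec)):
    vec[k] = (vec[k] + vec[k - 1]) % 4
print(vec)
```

[8, 3, 2, 2, 2]

k=1: vec[1] = (3+8)%4 = 3 → [8, 3, 3, 0, 0]
k=2: vec[2] = (3+3)%4 = 2 → [8, 3, 2, 0, 0]
k=3: vec[3] = (0+2)%4 = 2 → [8, 3, 2, 2, 0]
k=4: vec[4] = (0+2)%4 = 2 → [8, 3, 2, 2, 2]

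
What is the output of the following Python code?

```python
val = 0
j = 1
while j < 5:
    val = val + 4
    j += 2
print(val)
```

8

j=1: val = 0+4 = 4
j=3: val = 4+4 = 8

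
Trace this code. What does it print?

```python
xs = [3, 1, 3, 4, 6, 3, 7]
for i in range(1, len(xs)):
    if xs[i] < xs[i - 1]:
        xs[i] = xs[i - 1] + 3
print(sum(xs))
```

i=1: 1<3, xs[1] = 3+3 = 6 → [3, 6, 3, 4, 6, 3, 7]
i=2: 3<6, xs[2] = 6+3 = 9 → [3, 6, 9, 4, 6, 3, 7]
i=3: 4<9, xs[3] = 9+3 = 12 → [3, 6, 9, 12, 6, 3, 7]
i=4: 6<12, xs[4] = 12+3 = 15 → [3, 6, 9, 12, 15, 3, 7]
i=5: 3<15, xs[5] = 15+3 = 18 → [3, 6, 9, 12, 15, 18, 7]
i=6: 7<18, xs[6] = 18+3 = 21 → [3, 6, 9, 12, 15, 18, 21]
sum = 84

84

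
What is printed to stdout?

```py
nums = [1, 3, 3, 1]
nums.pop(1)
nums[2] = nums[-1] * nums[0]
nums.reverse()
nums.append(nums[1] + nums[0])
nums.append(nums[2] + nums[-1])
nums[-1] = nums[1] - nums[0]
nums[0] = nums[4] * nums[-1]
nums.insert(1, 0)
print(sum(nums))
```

pop(1) removes 3 → [1, 3, 1]
nums[2] = nums[-1]*nums[0] = 1*1 = 1 → [1, 3, 1]
reverse → [1, 3, 1]
append nums[1]+nums[0] = 3+1 = 4 → [1, 3, 1, 4]
append nums[2]+nums[-1] = 1+4 = 5 → [1, 3, 1, 4, 5]
nums[-1] = nums[1]-nums[0] = 3-1 = 2 → [1, 3, 1, 4, 2]
nums[0] = nums[4]*nums[-1] = 2*2 = 4 → [4, 3, 1, 4, 2]
insert 0 at 1 → [4, 0, 3, 1, 4, 2]
sum = 14

14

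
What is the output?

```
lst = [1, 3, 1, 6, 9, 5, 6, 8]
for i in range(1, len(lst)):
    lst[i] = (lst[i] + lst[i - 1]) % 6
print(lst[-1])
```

3

i=1: lst[1] = (3+1)%6 = 4 → [1, 4, 1, 6, 9, 5, 6, 8]
i=2: lst[2] = (1+4)%6 = 5 → [1, 4, 5, 6, 9, 5, 6, 8]
i=3: lst[3] = (6+5)%6 = 5 → [1, 4, 5, 5, 9, 5, 6, 8]
i=4: lst[4] = (9+5)%6 = 2 → [1, 4, 5, 5, 2, 5, 6, 8]
i=5: lst[5] = (5+2)%6 = 1 → [1, 4, 5, 5, 2, 1, 6, 8]
i=6: lst[6] = (6+1)%6 = 1 → [1, 4, 5, 5, 2, 1, 1, 8]
i=7: lst[7] = (8+1)%6 = 3 → [1, 4, 5, 5, 2, 1, 1, 3]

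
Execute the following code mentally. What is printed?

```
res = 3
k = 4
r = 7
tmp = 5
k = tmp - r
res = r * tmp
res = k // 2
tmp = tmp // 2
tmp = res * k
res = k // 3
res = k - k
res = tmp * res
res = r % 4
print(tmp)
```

2

k = 5-7 = -2
res = 7*5 = 35
res = (-2)//2 = -1
tmp = 5//2 = 2
tmp = (-1)*(-2) = 2
res = (-2)//3 = -1
res = (-2)-(-2) = 0
res = 2*0 = 0
res = 7%4 = 3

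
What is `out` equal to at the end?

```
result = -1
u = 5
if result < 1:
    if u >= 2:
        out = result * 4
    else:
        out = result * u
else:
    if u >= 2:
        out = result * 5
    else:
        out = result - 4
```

-4

result=-1, u=5
result < 1 is True; u >= 2 is True
→ out = result * 4 = -4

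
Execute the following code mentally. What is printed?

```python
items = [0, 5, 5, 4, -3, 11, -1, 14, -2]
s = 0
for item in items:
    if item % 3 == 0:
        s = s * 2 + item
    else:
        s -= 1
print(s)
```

-13

item=0: %3==0, s = 0*2+0 = 0
item=5: not %3==0, s = 0-1 = -1
item=5: not %3==0, s = (-1)-1 = -2
item=4: not %3==0, s = (-2)-1 = -3
item=-3: %3==0, s = (-3)*2+(-3) = -9
item=11: not %3==0, s = (-9)-1 = -10
item=-1: not %3==0, s = (-10)-1 = -11
item=14: not %3==0, s = (-11)-1 = -12
item=-2: not %3==0, s = (-12)-1 = -13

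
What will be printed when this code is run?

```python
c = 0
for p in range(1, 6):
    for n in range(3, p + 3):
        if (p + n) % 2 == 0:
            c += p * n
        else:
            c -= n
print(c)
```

p=1,n=3: even sum, c = 0+3 = 3
p=2,n=3: odd sum, c = 3-3 = 0
p=2,n=4: even sum, c = 0+8 = 8
p=3,n=3: even sum, c = 8+9 = 17
p=3,n=4: odd sum, c = 17-4 = 13
p=3,n=5: even sum, c = 13+15 = 28
p=4,n=3: odd sum, c = 28-3 = 25
p=4,n=4: even sum, c = 25+16 = 41
p=4,n=5: odd sum, c = 41-5 = 36
p=4,n=6: even sum, c = 36+24 = 60
p=5,n=3: even sum, c = 60+15 = 75
p=5,n=4: odd sum, c = 75-4 = 71
p=5,n=5: even sum, c = 71+25 = 96
p=5,n=6: odd sum, c = 96-6 = 90
p=5,n=7: even sum, c = 90+35 = 125

125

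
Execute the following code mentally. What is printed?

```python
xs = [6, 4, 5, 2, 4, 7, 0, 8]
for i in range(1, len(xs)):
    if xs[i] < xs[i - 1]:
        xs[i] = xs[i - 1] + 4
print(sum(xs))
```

i=1: 4<6, xs[1] = 6+4 = 10 → [6, 10, 5, 2, 4, 7, 0, 8]
i=2: 5<10, xs[2] = 10+4 = 14 → [6, 10, 14, 2, 4, 7, 0, 8]
i=3: 2<14, xs[3] = 14+4 = 18 → [6, 10, 14, 18, 4, 7, 0, 8]
i=4: 4<18, xs[4] = 18+4 = 22 → [6, 10, 14, 18, 22, 7, 0, 8]
i=5: 7<22, xs[5] = 22+4 = 26 → [6, 10, 14, 18, 22, 26, 0, 8]
i=6: 0<26, xs[6] = 26+4 = 30 → [6, 10, 14, 18, 22, 26, 30, 8]
i=7: 8<30, xs[7] = 30+4 = 34 → [6, 10, 14, 18, 22, 26, 30, 34]
sum = 160

160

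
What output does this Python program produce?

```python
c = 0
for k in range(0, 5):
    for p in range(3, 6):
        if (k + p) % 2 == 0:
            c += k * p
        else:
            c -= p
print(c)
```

k=0,p=3: odd sum, c = 0-3 = -3
k=0,p=4: even sum, c = (-3)+0 = -3
k=0,p=5: odd sum, c = (-3)-5 = -8
k=1,p=3: even sum, c = (-8)+3 = -5
k=1,p=4: odd sum, c = (-5)-4 = -9
k=1,p=5: even sum, c = (-9)+5 = -4
k=2,p=3: odd sum, c = (-4)-3 = -7
k=2,p=4: even sum, c = (-7)+8 = 1
k=2,p=5: odd sum, c = 1-5 = -4
k=3,p=3: even sum, c = (-4)+9 = 5
k=3,p=4: odd sum, c = 5-4 = 1
k=3,p=5: even sum, c = 1+15 = 16
k=4,p=3: odd sum, c = 16-3 = 13
k=4,p=4: even sum, c = 13+16 = 29
k=4,p=5: odd sum, c = 29-5 = 24

24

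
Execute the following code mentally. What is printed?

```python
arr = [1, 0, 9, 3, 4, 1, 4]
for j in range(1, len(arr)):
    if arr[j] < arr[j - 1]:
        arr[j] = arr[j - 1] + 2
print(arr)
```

j=1: 0<1, arr[1] = 1+2 = 3 → [1, 3, 9, 3, 4, 1, 4]
j=2: 9>=3, unchanged → [1, 3, 9, 3, 4, 1, 4]
j=3: 3<9, arr[3] = 9+2 = 11 → [1, 3, 9, 11, 4, 1, 4]
j=4: 4<11, arr[4] = 11+2 = 13 → [1, 3, 9, 11, 13, 1, 4]
j=5: 1<13, arr[5] = 13+2 = 15 → [1, 3, 9, 11, 13, 15, 4]
j=6: 4<15, arr[6] = 15+2 = 17 → [1, 3, 9, 11, 13, 15, 17]

[1, 3, 9, 11, 13, 15, 17]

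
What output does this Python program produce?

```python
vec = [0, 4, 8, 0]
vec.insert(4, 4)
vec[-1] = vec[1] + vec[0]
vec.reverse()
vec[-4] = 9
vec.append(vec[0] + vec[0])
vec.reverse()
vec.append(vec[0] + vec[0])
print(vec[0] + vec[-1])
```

insert 4 at 4 → [0, 4, 8, 0, 4]
vec[-1] = vec[1]+vec[0] = 4+0 = 4 → [0, 4, 8, 0, 4]
reverse → [4, 0, 8, 4, 0]
vec[-4] = 9 → [4, 9, 8, 4, 0]
append vec[0]+vec[0] = 4+4 = 8 → [4, 9, 8, 4, 0, 8]
reverse → [8, 0, 4, 8, 9, 4]
append vec[0]+vec[0] = 8+8 = 16 → [8, 0, 4, 8, 9, 4, 16]
vec[0]+vec[-1] = 8+16 = 24

24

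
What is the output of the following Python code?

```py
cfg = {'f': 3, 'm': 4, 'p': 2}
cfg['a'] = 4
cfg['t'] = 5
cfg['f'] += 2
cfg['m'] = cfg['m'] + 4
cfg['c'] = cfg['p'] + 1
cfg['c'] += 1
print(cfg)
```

{'f': 5, 'm': 8, 'p': 2, 'a': 4, 't': 5, 'c': 4}

cfg['a'] = 4 → {'f': 3, 'm': 4, 'p': 2, 'a': 4}
cfg['t'] = 5 → {'f': 3, 'm': 4, 'p': 2, 'a': 4, 't': 5}
cfg['f'] = 3+2 = 5 → {'f': 5, 'm': 4, 'p': 2, 'a': 4, 't': 5}
cfg['m'] = cfg['m']+4 = 8 → {'f': 5, 'm': 8, 'p': 2, 'a': 4, 't': 5}
cfg['c'] = cfg['p']+1 = 3 → {'f': 5, 'm': 8, 'p': 2, 'a': 4, 't': 5, 'c': 3}
cfg['c'] = 3+1 = 4 → {'f': 5, 'm': 8, 'p': 2, 'a': 4, 't': 5, 'c': 4}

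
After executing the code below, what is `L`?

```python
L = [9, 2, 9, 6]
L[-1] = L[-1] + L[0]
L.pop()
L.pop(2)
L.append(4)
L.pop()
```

[9, 2]

L[-1] = L[-1]+L[0] = 6+9 = 15 → [9, 2, 9, 15]
pop() removes 15 → [9, 2, 9]
pop(2) removes 9 → [9, 2]
append 4 → [9, 2, 4]
pop() removes 4 → [9, 2]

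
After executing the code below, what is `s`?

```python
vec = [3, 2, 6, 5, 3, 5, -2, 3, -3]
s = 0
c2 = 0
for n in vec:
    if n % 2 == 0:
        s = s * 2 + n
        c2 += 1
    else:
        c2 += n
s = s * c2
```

342

n=3: not even; c2=3
n=2: even, s = 0*2+2 = 2; c2=4
n=6: even, s = 2*2+6 = 10; c2=5
n=5: not even; c2=10
n=3: not even; c2=13
n=5: not even; c2=18
n=-2: even, s = 10*2+(-2) = 18; c2=19
n=3: not even; c2=22
n=-3: not even; c2=19
s*c2 = 18*19 = 342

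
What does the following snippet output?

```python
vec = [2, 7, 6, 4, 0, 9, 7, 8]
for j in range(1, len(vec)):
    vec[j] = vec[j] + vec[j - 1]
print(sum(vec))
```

j=1: vec[1] = 7+2 = 9 → [2, 9, 6, 4, 0, 9, 7, 8]
j=2: vec[2] = 6+9 = 15 → [2, 9, 15, 4, 0, 9, 7, 8]
j=3: vec[3] = 4+15 = 19 → [2, 9, 15, 19, 0, 9, 7, 8]
j=4: vec[4] = 0+19 = 19 → [2, 9, 15, 19, 19, 9, 7, 8]
j=5: vec[5] = 9+19 = 28 → [2, 9, 15, 19, 19, 28, 7, 8]
j=6: vec[6] = 7+28 = 35 → [2, 9, 15, 19, 19, 28, 35, 8]
j=7: vec[7] = 8+35 = 43 → [2, 9, 15, 19, 19, 28, 35, 43]
sum = 170

170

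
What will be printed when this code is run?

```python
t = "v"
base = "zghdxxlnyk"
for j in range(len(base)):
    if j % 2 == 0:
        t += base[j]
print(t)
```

vzhxly

j=0: add 'z' → 'vz'
j=1: skip
j=2: add 'h' → 'vzh'
j=3: skip
j=4: add 'x' → 'vzhx'
j=5: skip
j=6: add 'l' → 'vzhxl'
j=7: skip
j=8: add 'y' → 'vzhxly'
j=9: skip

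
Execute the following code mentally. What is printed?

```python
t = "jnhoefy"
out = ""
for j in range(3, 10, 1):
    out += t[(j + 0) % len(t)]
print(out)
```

j=3: add t[3]='o' → 'o'
j=4: add t[4]='e' → 'oe'
j=5: add t[5]='f' → 'oef'
j=6: add t[6]='y' → 'oefy'
j=7: add t[0]='j' → 'oefyj'
j=8: add t[1]='n' → 'oefyjn'
j=9: add t[2]='h' → 'oefyjnh'

oefyjnh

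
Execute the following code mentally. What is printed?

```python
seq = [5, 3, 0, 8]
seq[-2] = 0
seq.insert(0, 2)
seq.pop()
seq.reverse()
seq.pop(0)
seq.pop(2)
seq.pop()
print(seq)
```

seq[-2] = 0 → [5, 3, 0, 8]
insert 2 at 0 → [2, 5, 3, 0, 8]
pop() removes 8 → [2, 5, 3, 0]
reverse → [0, 3, 5, 2]
pop(0) removes 0 → [3, 5, 2]
pop(2) removes 2 → [3, 5]
pop() removes 5 → [3]

[3]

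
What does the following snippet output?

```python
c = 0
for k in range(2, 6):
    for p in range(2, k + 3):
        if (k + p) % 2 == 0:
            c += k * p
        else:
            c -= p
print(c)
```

130

k=2,p=2: even sum, c = 0+4 = 4
k=2,p=3: odd sum, c = 4-3 = 1
k=2,p=4: even sum, c = 1+8 = 9
k=3,p=2: odd sum, c = 9-2 = 7
k=3,p=3: even sum, c = 7+9 = 16
k=3,p=4: odd sum, c = 16-4 = 12
k=3,p=5: even sum, c = 12+15 = 27
k=4,p=2: even sum, c = 27+8 = 35
k=4,p=3: odd sum, c = 35-3 = 32
k=4,p=4: even sum, c = 32+16 = 48
k=4,p=5: odd sum, c = 48-5 = 43
k=4,p=6: even sum, c = 43+24 = 67
k=5,p=2: odd sum, c = 67-2 = 65
k=5,p=3: even sum, c = 65+15 = 80
k=5,p=4: odd sum, c = 80-4 = 76
k=5,p=5: even sum, c = 76+25 = 101
k=5,p=6: odd sum, c = 101-6 = 95
k=5,p=7: even sum, c = 95+35 = 130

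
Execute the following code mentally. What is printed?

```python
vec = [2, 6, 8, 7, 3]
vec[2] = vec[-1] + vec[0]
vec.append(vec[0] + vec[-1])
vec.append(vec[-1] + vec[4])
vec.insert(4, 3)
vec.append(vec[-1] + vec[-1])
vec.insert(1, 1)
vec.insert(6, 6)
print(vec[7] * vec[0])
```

vec[2] = vec[-1]+vec[0] = 3+2 = 5 → [2, 6, 5, 7, 3]
append vec[0]+vec[-1] = 2+3 = 5 → [2, 6, 5, 7, 3, 5]
append vec[-1]+vec[4] = 5+3 = 8 → [2, 6, 5, 7, 3, 5, 8]
insert 3 at 4 → [2, 6, 5, 7, 3, 3, 5, 8]
append vec[-1]+vec[-1] = 8+8 = 16 → [2, 6, 5, 7, 3, 3, 5, 8, 16]
insert 1 at 1 → [2, 1, 6, 5, 7, 3, 3, 5, 8, 16]
insert 6 at 6 → [2, 1, 6, 5, 7, 3, 6, 3, 5, 8, 16]
vec[7]*vec[0] = 3*2 = 6

6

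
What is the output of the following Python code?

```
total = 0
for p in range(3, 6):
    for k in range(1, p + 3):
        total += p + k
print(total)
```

p=3,k=1: total = 0+4 = 4
p=3,k=2: total = 4+5 = 9
p=3,k=3: total = 9+6 = 15
p=3,k=4: total = 15+7 = 22
p=3,k=5: total = 22+8 = 30
p=4,k=1: total = 30+5 = 35
p=4,k=2: total = 35+6 = 41
p=4,k=3: total = 41+7 = 48
p=4,k=4: total = 48+8 = 56
p=4,k=5: total = 56+9 = 65
p=4,k=6: total = 65+10 = 75
p=5,k=1: total = 75+6 = 81
p=5,k=2: total = 81+7 = 88
p=5,k=3: total = 88+8 = 96
p=5,k=4: total = 96+9 = 105
p=5,k=5: total = 105+10 = 115
p=5,k=6: total = 115+11 = 126
p=5,k=7: total = 126+12 = 138

138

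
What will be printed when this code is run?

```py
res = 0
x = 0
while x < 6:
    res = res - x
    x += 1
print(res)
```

x=0: res = 0-0 = 0
x=1: res = 0-1 = -1
x=2: res = (-1)-2 = -3
x=3: res = (-3)-3 = -6
x=4: res = (-6)-4 = -10
x=5: res = (-10)-5 = -15

-15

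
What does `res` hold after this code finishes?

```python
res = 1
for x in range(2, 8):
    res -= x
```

x=2: res = 1-2 = -1
x=3: res = (-1)-3 = -4
x=4: res = (-4)-4 = -8
x=5: res = (-8)-5 = -13
x=6: res = (-13)-6 = -19
x=7: res = (-19)-7 = -26

-26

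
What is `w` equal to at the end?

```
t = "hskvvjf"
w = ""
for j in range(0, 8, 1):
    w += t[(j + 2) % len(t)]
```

'kvvjfhsk'

j=0: add t[2]='k' → 'k'
j=1: add t[3]='v' → 'kv'
j=2: add t[4]='v' → 'kvv'
j=3: add t[5]='j' → 'kvvj'
j=4: add t[6]='f' → 'kvvjf'
j=5: add t[0]='h' → 'kvvjfh'
j=6: add t[1]='s' → 'kvvjfhs'
j=7: add t[2]='k' → 'kvvjfhsk'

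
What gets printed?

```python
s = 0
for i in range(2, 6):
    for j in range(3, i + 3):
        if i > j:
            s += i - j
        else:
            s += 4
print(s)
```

48

i=2,j=3: not 2>3, s = 0+4 = 4
i=2,j=4: not 2>4, s = 4+4 = 8
i=3,j=3: not 3>3, s = 8+4 = 12
i=3,j=4: not 3>4, s = 12+4 = 16
i=3,j=5: not 3>5, s = 16+4 = 20
i=4,j=3: 4>3, s = 20+1 = 21
i=4,j=4: not 4>4, s = 21+4 = 25
i=4,j=5: not 4>5, s = 25+4 = 29
i=4,j=6: not 4>6, s = 29+4 = 33
i=5,j=3: 5>3, s = 33+2 = 35
i=5,j=4: 5>4, s = 35+1 = 36
i=5,j=5: not 5>5, s = 36+4 = 40
i=5,j=6: not 5>6, s = 40+4 = 44
i=5,j=7: not 5>7, s = 44+4 = 48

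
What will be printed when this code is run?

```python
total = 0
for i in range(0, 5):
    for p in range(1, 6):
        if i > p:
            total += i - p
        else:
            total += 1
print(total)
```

29

i=0,p=1: not 0>1, total = 0+1 = 1
i=0,p=2: not 0>2, total = 1+1 = 2
i=0,p=3: not 0>3, total = 2+1 = 3
i=0,p=4: not 0>4, total = 3+1 = 4
i=0,p=5: not 0>5, total = 4+1 = 5
i=1,p=1: not 1>1, total = 5+1 = 6
i=1,p=2: not 1>2, total = 6+1 = 7
i=1,p=3: not 1>3, total = 7+1 = 8
i=1,p=4: not 1>4, total = 8+1 = 9
i=1,p=5: not 1>5, total = 9+1 = 10
i=2,p=1: 2>1, total = 10+1 = 11
i=2,p=2: not 2>2, total = 11+1 = 12
i=2,p=3: not 2>3, total = 12+1 = 13
i=2,p=4: not 2>4, total = 13+1 = 14
i=2,p=5: not 2>5, total = 14+1 = 15
i=3,p=1: 3>1, total = 15+2 = 17
i=3,p=2: 3>2, total = 17+1 = 18
i=3,p=3: not 3>3, total = 18+1 = 19
i=3,p=4: not 3>4, total = 19+1 = 20
i=3,p=5: not 3>5, total = 20+1 = 21
i=4,p=1: 4>1, total = 21+3 = 24
i=4,p=2: 4>2, total = 24+2 = 26
i=4,p=3: 4>3, total = 26+1 = 27
i=4,p=4: not 4>4, total = 27+1 = 28
i=4,p=5: not 4>5, total = 28+1 = 29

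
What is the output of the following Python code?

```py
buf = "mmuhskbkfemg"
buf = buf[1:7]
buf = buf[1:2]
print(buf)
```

slice [1:7] → 'muhskb'
slice [1:2] → 'u'

u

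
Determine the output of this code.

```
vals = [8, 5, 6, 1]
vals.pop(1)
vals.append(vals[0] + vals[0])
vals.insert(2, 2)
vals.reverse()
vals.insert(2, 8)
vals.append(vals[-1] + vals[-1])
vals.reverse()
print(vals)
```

[16, 8, 6, 2, 8, 1, 16]

pop(1) removes 5 → [8, 6, 1]
append vals[0]+vals[0] = 8+8 = 16 → [8, 6, 1, 16]
insert 2 at 2 → [8, 6, 2, 1, 16]
reverse → [16, 1, 2, 6, 8]
insert 8 at 2 → [16, 1, 8, 2, 6, 8]
append vals[-1]+vals[-1] = 8+8 = 16 → [16, 1, 8, 2, 6, 8, 16]
reverse → [16, 8, 6, 2, 8, 1, 16]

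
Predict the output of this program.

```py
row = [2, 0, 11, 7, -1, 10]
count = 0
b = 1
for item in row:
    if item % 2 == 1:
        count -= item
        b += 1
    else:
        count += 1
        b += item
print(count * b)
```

-224

item=2: not odd, count = 0+1 = 1; b=3
item=0: not odd, count = 1+1 = 2; b=3
item=11: odd, count = 2-11 = -9; b=4
item=7: odd, count = (-9)-7 = -16; b=5
item=-1: odd, count = (-16)-(-1) = -15; b=6
item=10: not odd, count = (-15)+1 = -14; b=16
count*b = (-14)*16 = -224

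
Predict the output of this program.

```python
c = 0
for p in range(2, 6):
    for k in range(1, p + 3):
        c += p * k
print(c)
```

289

p=2,k=1: c = 0+2 = 2
p=2,k=2: c = 2+4 = 6
p=2,k=3: c = 6+6 = 12
p=2,k=4: c = 12+8 = 20
p=3,k=1: c = 20+3 = 23
p=3,k=2: c = 23+6 = 29
p=3,k=3: c = 29+9 = 38
p=3,k=4: c = 38+12 = 50
p=3,k=5: c = 50+15 = 65
p=4,k=1: c = 65+4 = 69
p=4,k=2: c = 69+8 = 77
p=4,k=3: c = 77+12 = 89
p=4,k=4: c = 89+16 = 105
p=4,k=5: c = 105+20 = 125
p=4,k=6: c = 125+24 = 149
p=5,k=1: c = 149+5 = 154
p=5,k=2: c = 154+10 = 164
p=5,k=3: c = 164+15 = 179
p=5,k=4: c = 179+20 = 199
p=5,k=5: c = 199+25 = 224
p=5,k=6: c = 224+30 = 254
p=5,k=7: c = 254+35 = 289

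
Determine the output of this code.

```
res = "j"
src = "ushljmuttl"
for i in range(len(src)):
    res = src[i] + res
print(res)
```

i=0: prepend 'u' → 'uj'
i=1: prepend 's' → 'suj'
i=2: prepend 'h' → 'hsuj'
i=3: prepend 'l' → 'lhsuj'
i=4: prepend 'j' → 'jlhsuj'
i=5: prepend 'm' → 'mjlhsuj'
i=6: prepend 'u' → 'umjlhsuj'
i=7: prepend 't' → 'tumjlhsuj'
i=8: prepend 't' → 'ttumjlhsuj'
i=9: prepend 'l' → 'lttumjlhsuj'

lttumjlhsuj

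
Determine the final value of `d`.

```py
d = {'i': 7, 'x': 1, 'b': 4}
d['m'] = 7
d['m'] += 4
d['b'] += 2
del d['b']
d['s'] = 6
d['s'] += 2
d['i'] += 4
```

d['m'] = 7 → {'i': 7, 'x': 1, 'b': 4, 'm': 7}
d['m'] = 7+4 = 11 → {'i': 7, 'x': 1, 'b': 4, 'm': 11}
d['b'] = 4+2 = 6 → {'i': 7, 'x': 1, 'b': 6, 'm': 11}
del 'b' → {'i': 7, 'x': 1, 'm': 11}
d['s'] = 6 → {'i': 7, 'x': 1, 'm': 11, 's': 6}
d['s'] = 6+2 = 8 → {'i': 7, 'x': 1, 'm': 11, 's': 8}
d['i'] = 7+4 = 11 → {'i': 11, 'x': 1, 'm': 11, 's': 8}

{'i': 11, 'x': 1, 'm': 11, 's': 8}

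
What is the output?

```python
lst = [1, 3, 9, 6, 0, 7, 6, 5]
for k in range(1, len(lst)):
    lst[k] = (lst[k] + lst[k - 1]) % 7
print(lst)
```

k=1: lst[1] = (3+1)%7 = 4 → [1, 4, 9, 6, 0, 7, 6, 5]
k=2: lst[2] = (9+4)%7 = 6 → [1, 4, 6, 6, 0, 7, 6, 5]
k=3: lst[3] = (6+6)%7 = 5 → [1, 4, 6, 5, 0, 7, 6, 5]
k=4: lst[4] = (0+5)%7 = 5 → [1, 4, 6, 5, 5, 7, 6, 5]
k=5: lst[5] = (7+5)%7 = 5 → [1, 4, 6, 5, 5, 5, 6, 5]
k=6: lst[6] = (6+5)%7 = 4 → [1, 4, 6, 5, 5, 5, 4, 5]
k=7: lst[7] = (5+4)%7 = 2 → [1, 4, 6, 5, 5, 5, 4, 2]

[1, 4, 6, 5, 5, 5, 4, 2]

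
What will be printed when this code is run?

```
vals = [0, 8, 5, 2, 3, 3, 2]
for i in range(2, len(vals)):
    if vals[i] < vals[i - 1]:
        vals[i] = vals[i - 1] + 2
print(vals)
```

[0, 8, 10, 12, 14, 16, 18]

i=2: 5<8, vals[2] = 8+2 = 10 → [0, 8, 10, 2, 3, 3, 2]
i=3: 2<10, vals[3] = 10+2 = 12 → [0, 8, 10, 12, 3, 3, 2]
i=4: 3<12, vals[4] = 12+2 = 14 → [0, 8, 10, 12, 14, 3, 2]
i=5: 3<14, vals[5] = 14+2 = 16 → [0, 8, 10, 12, 14, 16, 2]
i=6: 2<16, vals[6] = 16+2 = 18 → [0, 8, 10, 12, 14, 16, 18]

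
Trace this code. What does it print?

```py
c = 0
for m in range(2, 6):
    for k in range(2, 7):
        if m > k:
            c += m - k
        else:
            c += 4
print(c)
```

m=2,k=2: not 2>2, c = 0+4 = 4
m=2,k=3: not 2>3, c = 4+4 = 8
m=2,k=4: not 2>4, c = 8+4 = 12
m=2,k=5: not 2>5, c = 12+4 = 16
m=2,k=6: not 2>6, c = 16+4 = 20
m=3,k=2: 3>2, c = 20+1 = 21
m=3,k=3: not 3>3, c = 21+4 = 25
m=3,k=4: not 3>4, c = 25+4 = 29
m=3,k=5: not 3>5, c = 29+4 = 33
m=3,k=6: not 3>6, c = 33+4 = 37
m=4,k=2: 4>2, c = 37+2 = 39
m=4,k=3: 4>3, c = 39+1 = 40
m=4,k=4: not 4>4, c = 40+4 = 44
m=4,k=5: not 4>5, c = 44+4 = 48
m=4,k=6: not 4>6, c = 48+4 = 52
m=5,k=2: 5>2, c = 52+3 = 55
m=5,k=3: 5>3, c = 55+2 = 57
m=5,k=4: 5>4, c = 57+1 = 58
m=5,k=5: not 5>5, c = 58+4 = 62
m=5,k=6: not 5>6, c = 62+4 = 66

66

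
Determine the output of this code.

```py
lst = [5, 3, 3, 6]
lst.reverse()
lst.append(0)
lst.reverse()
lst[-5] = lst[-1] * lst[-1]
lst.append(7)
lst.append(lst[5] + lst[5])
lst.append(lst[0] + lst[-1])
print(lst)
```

reverse → [6, 3, 3, 5]
append 0 → [6, 3, 3, 5, 0]
reverse → [0, 5, 3, 3, 6]
lst[-5] = lst[-1]*lst[-1] = 6*6 = 36 → [36, 5, 3, 3, 6]
append 7 → [36, 5, 3, 3, 6, 7]
append lst[5]+lst[5] = 7+7 = 14 → [36, 5, 3, 3, 6, 7, 14]
append lst[0]+lst[-1] = 36+14 = 50 → [36, 5, 3, 3, 6, 7, 14, 50]

[36, 5, 3, 3, 6, 7, 14, 50]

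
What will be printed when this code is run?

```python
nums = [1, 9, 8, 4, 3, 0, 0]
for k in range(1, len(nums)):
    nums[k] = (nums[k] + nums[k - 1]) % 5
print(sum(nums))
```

6

k=1: nums[1] = (9+1)%5 = 0 → [1, 0, 8, 4, 3, 0, 0]
k=2: nums[2] = (8+0)%5 = 3 → [1, 0, 3, 4, 3, 0, 0]
k=3: nums[3] = (4+3)%5 = 2 → [1, 0, 3, 2, 3, 0, 0]
k=4: nums[4] = (3+2)%5 = 0 → [1, 0, 3, 2, 0, 0, 0]
k=5: nums[5] = (0+0)%5 = 0 → [1, 0, 3, 2, 0, 0, 0]
k=6: nums[6] = (0+0)%5 = 0 → [1, 0, 3, 2, 0, 0, 0]
sum = 6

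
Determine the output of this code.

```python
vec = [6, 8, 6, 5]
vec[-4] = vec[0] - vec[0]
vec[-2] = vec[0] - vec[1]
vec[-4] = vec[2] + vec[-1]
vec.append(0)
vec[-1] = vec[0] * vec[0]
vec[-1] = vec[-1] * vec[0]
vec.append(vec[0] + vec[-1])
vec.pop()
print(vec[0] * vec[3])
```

vec[-4] = vec[0]-vec[0] = 6-6 = 0 → [0, 8, 6, 5]
vec[-2] = vec[0]-vec[1] = 0-8 = -8 → [0, 8, -8, 5]
vec[-4] = vec[2]+vec[-1] = (-8)+5 = -3 → [-3, 8, -8, 5]
append 0 → [-3, 8, -8, 5, 0]
vec[-1] = vec[0]*vec[0] = (-3)*(-3) = 9 → [-3, 8, -8, 5, 9]
vec[-1] = vec[-1]*vec[0] = 9*(-3) = -27 → [-3, 8, -8, 5, -27]
append vec[0]+vec[-1] = (-3)+(-27) = -30 → [-3, 8, -8, 5, -27, -30]
pop() removes -30 → [-3, 8, -8, 5, -27]
vec[0]*vec[3] = (-3)*5 = -15

-15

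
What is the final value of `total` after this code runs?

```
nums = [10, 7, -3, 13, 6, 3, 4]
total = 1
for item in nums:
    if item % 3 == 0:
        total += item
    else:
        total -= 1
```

3

item=10: not %3==0, total = 1-1 = 0
item=7: not %3==0, total = 0-1 = -1
item=-3: %3==0, total = (-1)+(-3) = -4
item=13: not %3==0, total = (-4)-1 = -5
item=6: %3==0, total = (-5)+6 = 1
item=3: %3==0, total = 1+3 = 4
item=4: not %3==0, total = 4-1 = 3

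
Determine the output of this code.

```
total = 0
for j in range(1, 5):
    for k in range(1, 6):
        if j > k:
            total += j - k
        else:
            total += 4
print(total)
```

66

j=1,k=1: not 1>1, total = 0+4 = 4
j=1,k=2: not 1>2, total = 4+4 = 8
j=1,k=3: not 1>3, total = 8+4 = 12
j=1,k=4: not 1>4, total = 12+4 = 16
j=1,k=5: not 1>5, total = 16+4 = 20
j=2,k=1: 2>1, total = 20+1 = 21
j=2,k=2: not 2>2, total = 21+4 = 25
j=2,k=3: not 2>3, total = 25+4 = 29
j=2,k=4: not 2>4, total = 29+4 = 33
j=2,k=5: not 2>5, total = 33+4 = 37
j=3,k=1: 3>1, total = 37+2 = 39
j=3,k=2: 3>2, total = 39+1 = 40
j=3,k=3: not 3>3, total = 40+4 = 44
j=3,k=4: not 3>4, total = 44+4 = 48
j=3,k=5: not 3>5, total = 48+4 = 52
j=4,k=1: 4>1, total = 52+3 = 55
j=4,k=2: 4>2, total = 55+2 = 57
j=4,k=3: 4>3, total = 57+1 = 58
j=4,k=4: not 4>4, total = 58+4 = 62
j=4,k=5: not 4>5, total = 62+4 = 66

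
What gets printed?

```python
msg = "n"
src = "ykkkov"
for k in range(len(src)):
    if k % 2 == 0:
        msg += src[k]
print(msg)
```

k=0: add 'y' → 'ny'
k=1: skip
k=2: add 'k' → 'nyk'
k=3: skip
k=4: add 'o' → 'nyko'
k=5: skip

nyko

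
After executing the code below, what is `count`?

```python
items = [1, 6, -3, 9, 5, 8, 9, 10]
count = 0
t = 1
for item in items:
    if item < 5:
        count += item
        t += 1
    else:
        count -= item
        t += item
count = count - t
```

item=1: <5, count = 0+1 = 1; t=2
item=6: not <5, count = 1-6 = -5; t=8
item=-3: <5, count = (-5)+(-3) = -8; t=9
item=9: not <5, count = (-8)-9 = -17; t=18
item=5: not <5, count = (-17)-5 = -22; t=23
item=8: not <5, count = (-22)-8 = -30; t=31
item=9: not <5, count = (-30)-9 = -39; t=40
item=10: not <5, count = (-39)-10 = -49; t=50
count-t = (-49)-50 = -99

-99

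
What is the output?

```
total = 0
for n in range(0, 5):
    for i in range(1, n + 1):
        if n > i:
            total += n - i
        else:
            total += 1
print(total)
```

n=1,i=1: not 1>1, total = 0+1 = 1
n=2,i=1: 2>1, total = 1+1 = 2
n=2,i=2: not 2>2, total = 2+1 = 3
n=3,i=1: 3>1, total = 3+2 = 5
n=3,i=2: 3>2, total = 5+1 = 6
n=3,i=3: not 3>3, total = 6+1 = 7
n=4,i=1: 4>1, total = 7+3 = 10
n=4,i=2: 4>2, total = 10+2 = 12
n=4,i=3: 4>3, total = 12+1 = 13
n=4,i=4: not 4>4, total = 13+1 = 14

14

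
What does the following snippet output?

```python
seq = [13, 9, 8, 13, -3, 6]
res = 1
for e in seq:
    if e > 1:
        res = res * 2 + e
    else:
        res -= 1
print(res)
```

e=13: >1, res = 1*2+13 = 15
e=9: >1, res = 15*2+9 = 39
e=8: >1, res = 39*2+8 = 86
e=13: >1, res = 86*2+13 = 185
e=-3: not >1, res = 185-1 = 184
e=6: >1, res = 184*2+6 = 374

374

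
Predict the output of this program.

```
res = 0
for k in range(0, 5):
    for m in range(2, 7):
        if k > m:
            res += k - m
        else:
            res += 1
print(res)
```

26

k=0,m=2: not 0>2, res = 0+1 = 1
k=0,m=3: not 0>3, res = 1+1 = 2
k=0,m=4: not 0>4, res = 2+1 = 3
k=0,m=5: not 0>5, res = 3+1 = 4
k=0,m=6: not 0>6, res = 4+1 = 5
k=1,m=2: not 1>2, res = 5+1 = 6
k=1,m=3: not 1>3, res = 6+1 = 7
k=1,m=4: not 1>4, res = 7+1 = 8
k=1,m=5: not 1>5, res = 8+1 = 9
k=1,m=6: not 1>6, res = 9+1 = 10
k=2,m=2: not 2>2, res = 10+1 = 11
k=2,m=3: not 2>3, res = 11+1 = 12
k=2,m=4: not 2>4, res = 12+1 = 13
k=2,m=5: not 2>5, res = 13+1 = 14
k=2,m=6: not 2>6, res = 14+1 = 15
k=3,m=2: 3>2, res = 15+1 = 16
k=3,m=3: not 3>3, res = 16+1 = 17
k=3,m=4: not 3>4, res = 17+1 = 18
k=3,m=5: not 3>5, res = 18+1 = 19
k=3,m=6: not 3>6, res = 19+1 = 20
k=4,m=2: 4>2, res = 20+2 = 22
k=4,m=3: 4>3, res = 22+1 = 23
k=4,m=4: not 4>4, res = 23+1 = 24
k=4,m=5: not 4>5, res = 24+1 = 25
k=4,m=6: not 4>6, res = 25+1 = 26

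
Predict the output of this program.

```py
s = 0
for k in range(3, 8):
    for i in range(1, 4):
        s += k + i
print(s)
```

k=3,i=1: s = 0+4 = 4
k=3,i=2: s = 4+5 = 9
k=3,i=3: s = 9+6 = 15
k=4,i=1: s = 15+5 = 20
k=4,i=2: s = 20+6 = 26
k=4,i=3: s = 26+7 = 33
k=5,i=1: s = 33+6 = 39
k=5,i=2: s = 39+7 = 46
k=5,i=3: s = 46+8 = 54
k=6,i=1: s = 54+7 = 61
k=6,i=2: s = 61+8 = 69
k=6,i=3: s = 69+9 = 78
k=7,i=1: s = 78+8 = 86
k=7,i=2: s = 86+9 = 95
k=7,i=3: s = 95+10 = 105

105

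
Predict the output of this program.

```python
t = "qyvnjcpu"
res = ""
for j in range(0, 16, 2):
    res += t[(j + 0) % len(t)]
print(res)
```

qvjpqvjp

j=0: add t[0]='q' → 'q'
j=2: add t[2]='v' → 'qv'
j=4: add t[4]='j' → 'qvj'
j=6: add t[6]='p' → 'qvjp'
j=8: add t[0]='q' → 'qvjpq'
j=10: add t[2]='v' → 'qvjpqv'
j=12: add t[4]='j' → 'qvjpqvj'
j=14: add t[6]='p' → 'qvjpqvjp'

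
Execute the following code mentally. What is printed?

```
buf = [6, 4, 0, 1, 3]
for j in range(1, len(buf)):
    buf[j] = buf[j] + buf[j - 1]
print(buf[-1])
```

14

j=1: buf[1] = 4+6 = 10 → [6, 10, 0, 1, 3]
j=2: buf[2] = 0+10 = 10 → [6, 10, 10, 1, 3]
j=3: buf[3] = 1+10 = 11 → [6, 10, 10, 11, 3]
j=4: buf[4] = 3+11 = 14 → [6, 10, 10, 11, 14]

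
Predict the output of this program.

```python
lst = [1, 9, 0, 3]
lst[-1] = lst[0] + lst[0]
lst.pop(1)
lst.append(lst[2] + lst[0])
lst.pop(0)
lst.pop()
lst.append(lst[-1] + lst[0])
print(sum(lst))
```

lst[-1] = lst[0]+lst[0] = 1+1 = 2 → [1, 9, 0, 2]
pop(1) removes 9 → [1, 0, 2]
append lst[2]+lst[0] = 2+1 = 3 → [1, 0, 2, 3]
pop(0) removes 1 → [0, 2, 3]
pop() removes 3 → [0, 2]
append lst[-1]+lst[0] = 2+0 = 2 → [0, 2, 2]
sum = 4

4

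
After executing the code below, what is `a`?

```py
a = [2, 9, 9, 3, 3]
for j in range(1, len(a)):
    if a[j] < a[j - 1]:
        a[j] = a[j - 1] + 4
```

j=1: 9>=2, unchanged → [2, 9, 9, 3, 3]
j=2: 9>=9, unchanged → [2, 9, 9, 3, 3]
j=3: 3<9, a[3] = 9+4 = 13 → [2, 9, 9, 13, 3]
j=4: 3<13, a[4] = 13+4 = 17 → [2, 9, 9, 13, 17]

[2, 9, 9, 13, 17]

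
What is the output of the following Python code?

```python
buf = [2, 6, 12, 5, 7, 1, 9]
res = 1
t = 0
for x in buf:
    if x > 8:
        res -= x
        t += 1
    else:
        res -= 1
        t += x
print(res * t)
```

x=2: not >8, res = 1-1 = 0; t=2
x=6: not >8, res = 0-1 = -1; t=8
x=12: >8, res = (-1)-12 = -13; t=9
x=5: not >8, res = (-13)-1 = -14; t=14
x=7: not >8, res = (-14)-1 = -15; t=21
x=1: not >8, res = (-15)-1 = -16; t=22
x=9: >8, res = (-16)-9 = -25; t=23
res*t = (-25)*23 = -575

-575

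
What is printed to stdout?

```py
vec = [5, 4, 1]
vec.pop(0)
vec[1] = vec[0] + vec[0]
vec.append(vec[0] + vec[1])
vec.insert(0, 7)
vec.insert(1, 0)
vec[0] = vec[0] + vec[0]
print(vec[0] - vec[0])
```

pop(0) removes 5 → [4, 1]
vec[1] = vec[0]+vec[0] = 4+4 = 8 → [4, 8]
append vec[0]+vec[1] = 4+8 = 12 → [4, 8, 12]
insert 7 at 0 → [7, 4, 8, 12]
insert 0 at 1 → [7, 0, 4, 8, 12]
vec[0] = vec[0]+vec[0] = 7+7 = 14 → [14, 0, 4, 8, 12]
vec[0]-vec[0] = 14-14 = 0

0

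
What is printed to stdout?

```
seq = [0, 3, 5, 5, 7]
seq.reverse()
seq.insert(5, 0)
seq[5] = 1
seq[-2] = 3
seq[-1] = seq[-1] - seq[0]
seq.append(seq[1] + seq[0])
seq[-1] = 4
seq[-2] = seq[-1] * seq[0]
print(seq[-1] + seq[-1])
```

8

reverse → [7, 5, 5, 3, 0]
insert 0 at 5 → [7, 5, 5, 3, 0, 0]
seq[5] = 1 → [7, 5, 5, 3, 0, 1]
seq[-2] = 3 → [7, 5, 5, 3, 3, 1]
seq[-1] = seq[-1]-seq[0] = 1-7 = -6 → [7, 5, 5, 3, 3, -6]
append seq[1]+seq[0] = 5+7 = 12 → [7, 5, 5, 3, 3, -6, 12]
seq[-1] = 4 → [7, 5, 5, 3, 3, -6, 4]
seq[-2] = seq[-1]*seq[0] = 4*7 = 28 → [7, 5, 5, 3, 3, 28, 4]
seq[-1]+seq[-1] = 4+4 = 8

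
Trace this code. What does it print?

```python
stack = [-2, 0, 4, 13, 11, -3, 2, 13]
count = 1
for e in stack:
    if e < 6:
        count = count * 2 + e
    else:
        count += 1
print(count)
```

21

e=-2: <6, count = 1*2+(-2) = 0
e=0: <6, count = 0*2+0 = 0
e=4: <6, count = 0*2+4 = 4
e=13: not <6, count = 4+1 = 5
e=11: not <6, count = 5+1 = 6
e=-3: <6, count = 6*2+(-3) = 9
e=2: <6, count = 9*2+2 = 20
e=13: not <6, count = 20+1 = 21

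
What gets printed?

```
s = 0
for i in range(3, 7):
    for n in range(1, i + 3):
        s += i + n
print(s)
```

222

i=3,n=1: s = 0+4 = 4
i=3,n=2: s = 4+5 = 9
i=3,n=3: s = 9+6 = 15
i=3,n=4: s = 15+7 = 22
i=3,n=5: s = 22+8 = 30
i=4,n=1: s = 30+5 = 35
i=4,n=2: s = 35+6 = 41
i=4,n=3: s = 41+7 = 48
i=4,n=4: s = 48+8 = 56
i=4,n=5: s = 56+9 = 65
i=4,n=6: s = 65+10 = 75
i=5,n=1: s = 75+6 = 81
i=5,n=2: s = 81+7 = 88
i=5,n=3: s = 88+8 = 96
i=5,n=4: s = 96+9 = 105
i=5,n=5: s = 105+10 = 115
i=5,n=6: s = 115+11 = 126
i=5,n=7: s = 126+12 = 138
i=6,n=1: s = 138+7 = 145
i=6,n=2: s = 145+8 = 153
i=6,n=3: s = 153+9 = 162
i=6,n=4: s = 162+10 = 172
i=6,n=5: s = 172+11 = 183
i=6,n=6: s = 183+12 = 195
i=6,n=7: s = 195+13 = 208
i=6,n=8: s = 208+14 = 222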